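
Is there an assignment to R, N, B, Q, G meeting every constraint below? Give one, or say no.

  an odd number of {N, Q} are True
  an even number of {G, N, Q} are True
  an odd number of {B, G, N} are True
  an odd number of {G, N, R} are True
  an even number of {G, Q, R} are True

R = True; N = True; B = True; Q = False; G = True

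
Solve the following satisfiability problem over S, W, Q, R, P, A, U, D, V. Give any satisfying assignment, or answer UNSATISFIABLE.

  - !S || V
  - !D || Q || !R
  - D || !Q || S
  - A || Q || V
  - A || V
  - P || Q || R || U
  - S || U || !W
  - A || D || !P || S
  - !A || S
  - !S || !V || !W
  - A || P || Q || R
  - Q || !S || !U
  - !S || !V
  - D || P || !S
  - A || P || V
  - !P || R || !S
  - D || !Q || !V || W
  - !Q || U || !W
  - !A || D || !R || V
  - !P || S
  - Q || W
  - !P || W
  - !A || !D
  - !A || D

S = False, W = False, Q = True, R = True, P = False, A = False, U = True, D = True, V = True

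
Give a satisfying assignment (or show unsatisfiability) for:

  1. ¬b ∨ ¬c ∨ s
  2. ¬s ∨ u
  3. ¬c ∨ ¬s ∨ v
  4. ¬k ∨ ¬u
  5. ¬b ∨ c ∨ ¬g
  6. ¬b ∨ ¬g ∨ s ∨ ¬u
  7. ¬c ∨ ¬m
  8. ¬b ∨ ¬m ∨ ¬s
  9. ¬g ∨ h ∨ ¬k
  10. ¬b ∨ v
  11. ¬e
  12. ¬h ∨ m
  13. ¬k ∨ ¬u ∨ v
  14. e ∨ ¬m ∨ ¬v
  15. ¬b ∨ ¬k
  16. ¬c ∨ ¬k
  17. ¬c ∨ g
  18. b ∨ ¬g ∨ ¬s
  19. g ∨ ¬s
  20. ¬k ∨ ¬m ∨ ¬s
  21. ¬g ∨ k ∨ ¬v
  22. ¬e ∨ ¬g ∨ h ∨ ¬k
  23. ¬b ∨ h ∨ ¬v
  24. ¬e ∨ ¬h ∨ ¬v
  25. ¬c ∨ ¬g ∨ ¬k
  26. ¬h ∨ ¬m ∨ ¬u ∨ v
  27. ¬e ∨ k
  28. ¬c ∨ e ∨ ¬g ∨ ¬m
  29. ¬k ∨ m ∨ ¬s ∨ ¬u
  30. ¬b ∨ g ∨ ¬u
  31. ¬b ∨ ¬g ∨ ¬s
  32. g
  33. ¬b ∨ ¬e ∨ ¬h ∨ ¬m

Unit clause (¬e) forces e = False.
Unit clause (g) forces g = True.
Try b = True:
  (¬b ∨ c ∨ ¬g) forces c = True.
  (¬b ∨ ¬c ∨ s) forces s = True.
  clause (¬b ∨ ¬g ∨ ¬s) is falsified — backtrack.
So b = False.
  then (b ∨ ¬g ∨ ¬s) forces s = False.
Set m = False.
  then (¬h ∨ m) forces h = False.
  then (¬g ∨ h ∨ ¬k) forces k = False.
  then (¬g ∨ k ∨ ¬v) forces v = False.
Set u = True.
Set c = True.
All clauses satisfied.

b: False, m: False, h: False, u: True, c: True, k: False, e: False, v: False, s: False, g: True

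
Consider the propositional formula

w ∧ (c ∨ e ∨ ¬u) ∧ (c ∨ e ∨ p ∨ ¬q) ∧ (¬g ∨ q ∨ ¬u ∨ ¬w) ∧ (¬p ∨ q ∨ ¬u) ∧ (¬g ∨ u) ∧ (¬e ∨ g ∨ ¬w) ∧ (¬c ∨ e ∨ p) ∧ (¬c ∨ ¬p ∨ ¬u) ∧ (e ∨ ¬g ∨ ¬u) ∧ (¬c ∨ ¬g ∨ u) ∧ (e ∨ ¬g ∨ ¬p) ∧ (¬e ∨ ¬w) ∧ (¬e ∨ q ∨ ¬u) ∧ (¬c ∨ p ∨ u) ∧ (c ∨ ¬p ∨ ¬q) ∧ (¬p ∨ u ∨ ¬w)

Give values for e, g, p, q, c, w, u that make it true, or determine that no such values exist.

e = False, g = False, p = False, q = False, c = False, w = True, u = False

Unit clause (w) forces w = True.
In (¬e ∨ ¬w) only ¬e is left, so e = False.
Try g = True:
  (¬g ∨ u) forces u = True.
  clause (e ∨ ¬g ∨ ¬u) is falsified — backtrack.
So g = False.
Try p = True:
  (¬p ∨ u ∨ ¬w) forces u = True.
  (c ∨ e ∨ ¬u) forces c = True.
  clause (¬c ∨ ¬p ∨ ¬u) is falsified — backtrack.
So p = False.
  then (¬c ∨ e ∨ p) forces c = False.
  then (c ∨ e ∨ ¬u) forces u = False.
  then (c ∨ e ∨ p ∨ ¬q) forces q = False.
All clauses satisfied.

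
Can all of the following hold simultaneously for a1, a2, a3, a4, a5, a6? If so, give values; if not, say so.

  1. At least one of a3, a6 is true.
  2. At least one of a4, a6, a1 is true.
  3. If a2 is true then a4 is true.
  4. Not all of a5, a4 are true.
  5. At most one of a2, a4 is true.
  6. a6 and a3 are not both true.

a1=T, a2=F, a3=T, a4=T, a5=F, a6=F

  (1) {a3, a6}: 1 true — at least one ✓
  (2) {a4, a6, a1}: 2 true — at least one ✓
  (3) a2=F ⇒ a4: vacuous ✓
  (4) {a5, a4}: 1/2 true — not all ✓
  (5) {a2, a4}: 1 true — at most one ✓
  (6) a6=F, a3=T — not both ✓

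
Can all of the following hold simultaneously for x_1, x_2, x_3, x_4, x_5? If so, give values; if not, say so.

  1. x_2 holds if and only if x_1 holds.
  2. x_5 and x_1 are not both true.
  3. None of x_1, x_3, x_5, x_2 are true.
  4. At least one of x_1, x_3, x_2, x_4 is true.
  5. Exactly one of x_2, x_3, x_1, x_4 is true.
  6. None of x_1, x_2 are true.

x_1 = False, x_2 = False, x_3 = False, x_4 = True, x_5 = False

  (1) x_2=F, x_1=F — same ✓
  (2) x_5=F, x_1=F — not both ✓
  (3) {x_1, x_3, x_5, x_2}: 0 true — none ✓
  (4) {x_1, x_3, x_2, x_4}: 1 true — at least one ✓
  (5) {x_2, x_3, x_1, x_4}: 1 true — exactly one ✓
  (6) {x_1, x_2}: 0 true — none ✓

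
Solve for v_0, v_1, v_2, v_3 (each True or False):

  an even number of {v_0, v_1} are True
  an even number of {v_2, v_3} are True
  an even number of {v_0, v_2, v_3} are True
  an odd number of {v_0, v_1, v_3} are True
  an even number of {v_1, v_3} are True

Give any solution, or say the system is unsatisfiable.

Adding constraints 2, 3, 4, 5 mod 2: every variable appears an even number of times on the left, so the left side is 0.
But the right sides sum to 1 (mod 2). 0 ≠ 1 — the system is inconsistent.

UNSATISFIABLE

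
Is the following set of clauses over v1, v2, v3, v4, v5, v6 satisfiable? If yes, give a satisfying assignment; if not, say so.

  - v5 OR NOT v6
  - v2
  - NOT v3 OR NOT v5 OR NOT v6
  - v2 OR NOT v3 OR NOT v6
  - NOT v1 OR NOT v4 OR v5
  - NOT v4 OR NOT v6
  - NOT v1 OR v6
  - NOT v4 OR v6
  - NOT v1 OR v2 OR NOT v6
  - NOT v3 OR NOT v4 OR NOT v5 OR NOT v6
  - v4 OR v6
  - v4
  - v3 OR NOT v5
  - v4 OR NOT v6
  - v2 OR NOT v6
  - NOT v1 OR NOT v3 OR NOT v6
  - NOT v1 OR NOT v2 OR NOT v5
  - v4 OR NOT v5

Unsatisfiable — no assignment works.

Case v2 = True:
  (v4) forces v4 = True.
  (NOT v4 OR NOT v6) forces v6 = False.
  Clause (NOT v4 OR v6) is falsified — contradiction.
Case v2 = False:
  Clause (v2) is falsified — contradiction.
Both cases fail, so the formula is unsatisfiable.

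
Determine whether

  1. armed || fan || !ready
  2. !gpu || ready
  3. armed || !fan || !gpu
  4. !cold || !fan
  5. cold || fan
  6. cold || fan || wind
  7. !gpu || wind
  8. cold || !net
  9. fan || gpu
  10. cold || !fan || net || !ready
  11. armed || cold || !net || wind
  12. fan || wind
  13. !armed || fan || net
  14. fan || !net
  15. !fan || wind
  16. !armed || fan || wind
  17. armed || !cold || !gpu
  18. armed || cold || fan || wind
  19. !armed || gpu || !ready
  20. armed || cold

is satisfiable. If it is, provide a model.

Set cold = False.
  then (cold || fan) forces fan = True.
  then (cold || !net) forces net = False.
  then (cold || !fan || net || !ready) forces ready = False.
  then (!fan || wind) forces wind = True.
  then (armed || cold) forces armed = True.
  then (!gpu || ready) forces gpu = False.
All clauses satisfied.

cold = False, net = False, ready = False, fan = True, wind = True, armed = True, gpu = False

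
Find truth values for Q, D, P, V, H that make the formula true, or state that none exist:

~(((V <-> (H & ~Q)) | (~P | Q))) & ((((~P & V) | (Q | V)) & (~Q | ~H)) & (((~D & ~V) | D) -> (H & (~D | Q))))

Q = False; D = False; P = True; V = True; H = False

  ~(((V <-> (H & ~Q)) | (~P | Q))) = True
    (V <-> (H & ~Q)) | (~P | Q) = False
      V <-> (H & ~Q) = False
        H & ~Q = False
          ~Q = True
      ~P | Q = False
        ~P = False
  (((~P & V) | (Q | V)) & (~Q | ~H)) & (((~D & ~V) | D) -> (H & (~D | Q))) = True
    ((~P & V) | (Q | V)) & (~Q | ~H) = True
      (~P & V) | (Q | V) = True
        ~P & V = False
          ~P = False
        Q | V = True
      ~Q | ~H = True
        ~Q = True
        ~H = True
    ((~D & ~V) | D) -> (H & (~D | Q)) = True
      (~D & ~V) | D = False
        ~D & ~V = False
          ~D = True
          ~V = False
      H & (~D | Q) = False
        ~D | Q = True
          ~D = True
Both conjuncts True, so the formula holds.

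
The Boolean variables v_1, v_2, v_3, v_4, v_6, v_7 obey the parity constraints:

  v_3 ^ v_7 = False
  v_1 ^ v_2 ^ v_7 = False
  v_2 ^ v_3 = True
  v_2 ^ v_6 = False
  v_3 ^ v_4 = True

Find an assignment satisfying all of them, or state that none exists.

v_1=T, v_2=F, v_3=T, v_4=F, v_6=F, v_7=T

v_3 ^ v_7 = T ^ T = False ✓
v_1 ^ v_2 ^ v_7 = T ^ F ^ T = False ✓
v_2 ^ v_3 = F ^ T = True ✓
v_2 ^ v_6 = F ^ F = False ✓
v_3 ^ v_4 = T ^ F = True ✓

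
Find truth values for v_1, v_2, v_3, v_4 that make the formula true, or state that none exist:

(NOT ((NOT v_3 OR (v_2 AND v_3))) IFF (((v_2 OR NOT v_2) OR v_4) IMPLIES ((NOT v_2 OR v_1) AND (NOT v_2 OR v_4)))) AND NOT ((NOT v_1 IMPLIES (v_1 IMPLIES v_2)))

The conjunct NOT ((NOT v_1 IMPLIES (v_1 IMPLIES v_2))) is unsatisfiable on its own:
  v_1=F, v_2=F: evaluates to False.
  v_1=F, v_2=T: evaluates to False.
  v_1=T, v_2=F: evaluates to False.
  v_1=T, v_2=T: evaluates to False.
So the whole conjunction is unsatisfiable.

The formula is unsatisfiable.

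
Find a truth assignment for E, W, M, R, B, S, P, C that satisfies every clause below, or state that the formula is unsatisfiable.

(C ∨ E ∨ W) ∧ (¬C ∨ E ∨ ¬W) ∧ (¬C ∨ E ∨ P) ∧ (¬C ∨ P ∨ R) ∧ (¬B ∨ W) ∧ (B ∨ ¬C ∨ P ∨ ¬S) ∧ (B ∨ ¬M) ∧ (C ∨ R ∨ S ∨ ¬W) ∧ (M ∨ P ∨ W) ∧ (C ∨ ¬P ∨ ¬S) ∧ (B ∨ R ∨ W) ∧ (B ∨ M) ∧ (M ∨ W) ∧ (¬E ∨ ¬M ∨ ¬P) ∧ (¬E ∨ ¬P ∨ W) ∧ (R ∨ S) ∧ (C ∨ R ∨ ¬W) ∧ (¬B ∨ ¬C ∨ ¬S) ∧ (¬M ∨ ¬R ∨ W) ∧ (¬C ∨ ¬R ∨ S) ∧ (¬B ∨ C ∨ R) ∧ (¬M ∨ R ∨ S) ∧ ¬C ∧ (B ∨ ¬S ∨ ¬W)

E: True, W: True, M: False, R: True, B: True, S: False, P: False, C: False

Unit clause (¬C) forces C = False.
Set E = True.
Try W = False:
  (¬B ∨ W) forces B = False.
  (B ∨ ¬M) forces M = False.
  clause (B ∨ M) is falsified — backtrack.
So W = True.
  then (C ∨ R ∨ ¬W) forces R = True.
Set M = False.
  then (B ∨ M) forces B = True.
Set S = False.
Set P = False.
All clauses satisfied.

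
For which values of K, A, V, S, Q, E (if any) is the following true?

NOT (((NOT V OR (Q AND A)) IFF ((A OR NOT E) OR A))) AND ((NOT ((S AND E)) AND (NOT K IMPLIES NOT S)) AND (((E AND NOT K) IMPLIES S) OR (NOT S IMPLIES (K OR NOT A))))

K = True, A = True, V = True, S = False, Q = False, E = True

  NOT (((NOT V OR (Q AND A)) IFF ((A OR NOT E) OR A))) = True
    (NOT V OR (Q AND A)) IFF ((A OR NOT E) OR A) = False
      NOT V OR (Q AND A) = False
        NOT V = False
        Q AND A = False
      (A OR NOT E) OR A = True
        A OR NOT E = True
          NOT E = False
  (NOT ((S AND E)) AND (NOT K IMPLIES NOT S)) AND (((E AND NOT K) IMPLIES S) OR (NOT S IMPLIES (K OR NOT A))) = True
    NOT ((S AND E)) AND (NOT K IMPLIES NOT S) = True
      NOT ((S AND E)) = True
        S AND E = False
      NOT K IMPLIES NOT S = True
        NOT K = False
        NOT S = True
    ((E AND NOT K) IMPLIES S) OR (NOT S IMPLIES (K OR NOT A)) = True
      (E AND NOT K) IMPLIES S = True
        E AND NOT K = False
          NOT K = False
      NOT S IMPLIES (K OR NOT A) = True
        NOT S = True
        K OR NOT A = True
          NOT A = False
Both conjuncts True, so the formula holds.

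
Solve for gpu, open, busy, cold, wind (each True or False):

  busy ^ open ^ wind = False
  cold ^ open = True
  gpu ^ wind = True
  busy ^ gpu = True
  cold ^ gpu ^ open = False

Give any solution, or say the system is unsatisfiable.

gpu = True, open = False, busy = False, cold = True, wind = False

busy ^ open ^ wind = F ^ F ^ F = False ✓
cold ^ open = T ^ F = True ✓
gpu ^ wind = T ^ F = True ✓
busy ^ gpu = F ^ T = True ✓
cold ^ gpu ^ open = T ^ T ^ F = False ✓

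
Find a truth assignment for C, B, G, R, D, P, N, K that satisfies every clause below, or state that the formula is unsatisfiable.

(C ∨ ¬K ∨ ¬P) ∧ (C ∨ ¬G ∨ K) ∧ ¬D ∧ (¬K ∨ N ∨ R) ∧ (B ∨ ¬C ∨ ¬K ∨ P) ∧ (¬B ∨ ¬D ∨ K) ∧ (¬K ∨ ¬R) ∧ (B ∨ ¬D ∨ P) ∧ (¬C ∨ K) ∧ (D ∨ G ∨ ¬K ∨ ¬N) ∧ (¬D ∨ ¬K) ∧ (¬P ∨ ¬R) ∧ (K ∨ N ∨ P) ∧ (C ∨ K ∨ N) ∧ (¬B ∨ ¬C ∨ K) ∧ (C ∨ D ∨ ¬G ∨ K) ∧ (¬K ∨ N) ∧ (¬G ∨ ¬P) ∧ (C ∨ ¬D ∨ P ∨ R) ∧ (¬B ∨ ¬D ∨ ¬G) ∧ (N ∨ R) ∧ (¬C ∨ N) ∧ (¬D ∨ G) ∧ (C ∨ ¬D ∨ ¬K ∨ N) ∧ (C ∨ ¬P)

C = True; B = True; G = True; R = False; D = False; P = False; N = True; K = True

Unit clause (¬D) forces D = False.
Set C = True.
  then (¬C ∨ K) forces K = True.
  then (¬K ∨ N) forces N = True.
  then (¬K ∨ ¬R) forces R = False.
  then (D ∨ G ∨ ¬K ∨ ¬N) forces G = True.
  then (¬G ∨ ¬P) forces P = False.
  then (B ∨ ¬C ∨ ¬K ∨ P) forces B = True.
All clauses satisfied.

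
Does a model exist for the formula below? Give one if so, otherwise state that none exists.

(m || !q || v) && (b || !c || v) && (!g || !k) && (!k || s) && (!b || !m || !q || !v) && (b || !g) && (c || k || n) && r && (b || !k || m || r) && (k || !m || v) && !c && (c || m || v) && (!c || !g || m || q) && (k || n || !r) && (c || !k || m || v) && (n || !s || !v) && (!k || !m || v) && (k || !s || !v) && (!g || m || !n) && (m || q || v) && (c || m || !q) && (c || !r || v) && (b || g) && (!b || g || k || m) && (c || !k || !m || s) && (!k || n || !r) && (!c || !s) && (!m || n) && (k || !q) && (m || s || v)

Unit clause (r) forces r = True.
Unit clause (!c) forces c = False.
In (c || !r || v) only v is left, so v = True.
Try b = False:
  (b || !g) forces g = False.
  clause (b || g) is falsified — backtrack.
So b = True.
Set s = False.
  then (!k || s) forces k = False.
  then (c || k || n) forces n = True.
  then (k || !q) forces q = False.
Set g = False.
  then (!b || g || k || m) forces m = True.
All clauses satisfied.

b = True, s = False, g = False, m = True, q = False, c = False, r = True, k = False, v = True, n = True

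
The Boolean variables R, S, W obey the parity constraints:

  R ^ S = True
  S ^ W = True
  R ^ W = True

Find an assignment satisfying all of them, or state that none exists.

Adding constraints 1, 2, 3 mod 2: every variable appears an even number of times on the left, so the left side is 0.
But the right sides sum to 1 (mod 2). 0 ≠ 1 — the system is inconsistent.

Unsatisfiable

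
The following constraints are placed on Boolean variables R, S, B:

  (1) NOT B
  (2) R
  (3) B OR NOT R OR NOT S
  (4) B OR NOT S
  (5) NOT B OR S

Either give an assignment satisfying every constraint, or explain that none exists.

Unit clause (NOT B) forces B = False.
Unit clause (R) forces R = True.
In (B OR NOT R OR NOT S) only NOT S is left, so S = False.
Check each clause:
  (NOT B): NOT B holds.
  (R): R holds.
  (B OR NOT R OR NOT S): NOT S holds.
  (B OR NOT S): NOT S holds.
  (NOT B OR S): NOT B holds.
All clauses satisfied.

R=T, S=F, B=F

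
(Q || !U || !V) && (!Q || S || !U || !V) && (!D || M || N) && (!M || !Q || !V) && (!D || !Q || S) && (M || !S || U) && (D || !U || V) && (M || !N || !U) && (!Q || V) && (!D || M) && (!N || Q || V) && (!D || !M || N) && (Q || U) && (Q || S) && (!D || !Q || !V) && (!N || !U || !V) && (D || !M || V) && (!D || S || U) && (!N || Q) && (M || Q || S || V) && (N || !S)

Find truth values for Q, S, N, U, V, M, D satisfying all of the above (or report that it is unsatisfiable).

Q=T; S=F; N=F; U=F; V=T; M=F; D=F

Set Q = True.
  then (!Q || V) forces V = True.
  then (!D || !Q || !V) forces D = False.
  then (!M || !Q || !V) forces M = False.
Try S = True:
  (M || !S || U) forces U = True.
  (M || !N || !U) forces N = False.
  clause (N || !S) is falsified — backtrack.
So S = False.
  then (!Q || S || !U || !V) forces U = False.
Set N = False.
All clauses satisfied.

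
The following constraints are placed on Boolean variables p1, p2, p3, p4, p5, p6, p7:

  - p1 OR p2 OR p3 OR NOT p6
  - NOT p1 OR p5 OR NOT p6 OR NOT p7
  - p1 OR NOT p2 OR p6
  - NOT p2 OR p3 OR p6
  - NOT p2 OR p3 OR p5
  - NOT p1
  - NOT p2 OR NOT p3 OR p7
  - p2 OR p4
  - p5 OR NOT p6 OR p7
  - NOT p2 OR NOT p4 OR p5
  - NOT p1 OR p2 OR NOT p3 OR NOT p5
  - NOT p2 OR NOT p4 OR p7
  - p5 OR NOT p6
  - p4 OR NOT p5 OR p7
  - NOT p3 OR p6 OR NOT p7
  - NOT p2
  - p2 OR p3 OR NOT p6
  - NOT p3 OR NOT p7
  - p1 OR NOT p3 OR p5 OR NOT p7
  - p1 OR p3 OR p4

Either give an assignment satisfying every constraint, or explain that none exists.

p1=F, p2=F, p3=T, p4=T, p5=T, p6=T, p7=F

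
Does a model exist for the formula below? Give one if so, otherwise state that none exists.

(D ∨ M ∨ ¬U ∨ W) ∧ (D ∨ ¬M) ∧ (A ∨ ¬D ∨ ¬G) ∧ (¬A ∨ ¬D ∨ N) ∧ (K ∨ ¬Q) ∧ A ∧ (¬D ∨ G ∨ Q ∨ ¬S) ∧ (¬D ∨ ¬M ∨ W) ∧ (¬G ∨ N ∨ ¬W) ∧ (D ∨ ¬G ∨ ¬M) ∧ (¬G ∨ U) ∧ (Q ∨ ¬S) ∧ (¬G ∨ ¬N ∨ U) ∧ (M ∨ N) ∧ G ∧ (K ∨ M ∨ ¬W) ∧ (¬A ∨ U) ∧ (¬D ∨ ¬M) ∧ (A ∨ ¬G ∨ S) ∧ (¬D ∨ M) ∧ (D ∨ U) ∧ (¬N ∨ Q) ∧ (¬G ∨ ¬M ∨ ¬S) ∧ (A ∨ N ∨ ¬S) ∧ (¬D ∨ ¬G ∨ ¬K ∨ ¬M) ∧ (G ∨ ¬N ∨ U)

Unit clause (A) forces A = True.
Unit clause (G) forces G = True.
In (¬A ∨ U) only U is left, so U = True.
Set W = True.
  then (¬G ∨ N ∨ ¬W) forces N = True.
  then (¬N ∨ Q) forces Q = True.
  then (K ∨ ¬Q) forces K = True.
Try M = True:
  (D ∨ ¬M) forces D = True.
  clause (¬D ∨ ¬M) is falsified — backtrack.
So M = False.
  then (¬D ∨ M) forces D = False.
Set S = True.
All clauses satisfied.

G = True; W = True; M = False; N = True; K = True; D = False; Q = True; S = True; A = True; U = True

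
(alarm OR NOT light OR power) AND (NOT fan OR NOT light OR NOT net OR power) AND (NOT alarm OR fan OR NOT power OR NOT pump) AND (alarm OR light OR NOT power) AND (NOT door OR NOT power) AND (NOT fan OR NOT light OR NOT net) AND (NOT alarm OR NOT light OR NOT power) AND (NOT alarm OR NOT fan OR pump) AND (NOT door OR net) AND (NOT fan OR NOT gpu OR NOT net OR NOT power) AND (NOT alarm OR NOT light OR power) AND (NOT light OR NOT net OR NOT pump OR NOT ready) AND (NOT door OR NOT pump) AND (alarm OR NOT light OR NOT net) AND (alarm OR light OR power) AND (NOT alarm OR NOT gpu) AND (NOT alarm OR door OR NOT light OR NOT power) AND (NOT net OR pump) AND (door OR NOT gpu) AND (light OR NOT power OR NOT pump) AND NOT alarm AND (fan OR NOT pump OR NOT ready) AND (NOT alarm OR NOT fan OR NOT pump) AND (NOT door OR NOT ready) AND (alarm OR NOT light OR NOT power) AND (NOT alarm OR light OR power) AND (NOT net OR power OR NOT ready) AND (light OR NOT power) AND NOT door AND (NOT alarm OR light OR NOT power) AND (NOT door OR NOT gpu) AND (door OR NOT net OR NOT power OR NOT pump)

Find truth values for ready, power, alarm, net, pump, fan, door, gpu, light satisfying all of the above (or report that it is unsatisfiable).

Case light = True:
  (NOT alarm) forces alarm = False.
  (alarm OR NOT light OR power) forces power = True.
  Clause (alarm OR NOT light OR NOT power) is falsified — contradiction.
Case light = False:
  (NOT alarm) forces alarm = False.
  (alarm OR light OR NOT power) forces power = False.
  Clause (alarm OR light OR power) is falsified — contradiction.
Both cases fail, so the formula is unsatisfiable.

UNSATISFIABLE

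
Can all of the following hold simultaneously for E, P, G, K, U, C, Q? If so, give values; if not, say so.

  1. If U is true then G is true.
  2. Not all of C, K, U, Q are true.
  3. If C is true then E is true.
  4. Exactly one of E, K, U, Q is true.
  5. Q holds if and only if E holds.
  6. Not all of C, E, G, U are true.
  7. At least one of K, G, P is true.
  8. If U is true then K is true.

E = False; P = True; G = True; K = True; U = False; C = False; Q = False

  (1) U=F ⇒ G: vacuous ✓
  (2) {C, K, U, Q}: 1/4 true — not all ✓
  (3) C=F ⇒ E: vacuous ✓
  (4) {E, K, U, Q}: 1 true — exactly one ✓
  (5) Q=F, E=F — same ✓
  (6) {C, E, G, U}: 1/4 true — not all ✓
  (7) {K, G, P}: 3 true — at least one ✓
  (8) U=F ⇒ K: vacuous ✓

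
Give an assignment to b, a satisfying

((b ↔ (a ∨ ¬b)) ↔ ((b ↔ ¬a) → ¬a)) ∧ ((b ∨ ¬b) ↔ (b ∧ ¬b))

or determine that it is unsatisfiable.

The conjunct (b ∨ ¬b) ↔ (b ∧ ¬b) is unsatisfiable on its own:
  b=F: evaluates to False.
  b=T: evaluates to False.
So the whole conjunction is unsatisfiable.

The formula is unsatisfiable.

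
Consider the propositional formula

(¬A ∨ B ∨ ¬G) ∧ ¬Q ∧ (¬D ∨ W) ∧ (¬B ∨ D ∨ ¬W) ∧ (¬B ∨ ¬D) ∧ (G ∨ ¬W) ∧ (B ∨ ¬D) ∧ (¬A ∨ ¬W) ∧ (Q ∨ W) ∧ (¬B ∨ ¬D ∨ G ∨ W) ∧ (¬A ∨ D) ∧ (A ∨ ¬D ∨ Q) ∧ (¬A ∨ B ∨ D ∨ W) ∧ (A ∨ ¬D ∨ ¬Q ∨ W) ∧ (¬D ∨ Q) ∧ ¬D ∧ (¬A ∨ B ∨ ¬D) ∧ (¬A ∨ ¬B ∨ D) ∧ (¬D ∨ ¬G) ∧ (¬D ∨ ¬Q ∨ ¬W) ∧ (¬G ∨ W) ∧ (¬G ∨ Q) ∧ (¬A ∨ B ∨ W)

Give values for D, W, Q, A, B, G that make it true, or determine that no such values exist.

The formula is unsatisfiable.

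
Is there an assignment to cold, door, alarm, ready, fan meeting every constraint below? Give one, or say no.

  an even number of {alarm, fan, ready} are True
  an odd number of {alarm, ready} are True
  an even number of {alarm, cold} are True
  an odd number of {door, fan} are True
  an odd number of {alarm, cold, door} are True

Unsatisfiable

Adding constraints 1, 2, 3, 4, 5 mod 2: every variable appears an even number of times on the left, so the left side is 0.
But the right sides sum to 1 (mod 2). 0 ≠ 1 — the system is inconsistent.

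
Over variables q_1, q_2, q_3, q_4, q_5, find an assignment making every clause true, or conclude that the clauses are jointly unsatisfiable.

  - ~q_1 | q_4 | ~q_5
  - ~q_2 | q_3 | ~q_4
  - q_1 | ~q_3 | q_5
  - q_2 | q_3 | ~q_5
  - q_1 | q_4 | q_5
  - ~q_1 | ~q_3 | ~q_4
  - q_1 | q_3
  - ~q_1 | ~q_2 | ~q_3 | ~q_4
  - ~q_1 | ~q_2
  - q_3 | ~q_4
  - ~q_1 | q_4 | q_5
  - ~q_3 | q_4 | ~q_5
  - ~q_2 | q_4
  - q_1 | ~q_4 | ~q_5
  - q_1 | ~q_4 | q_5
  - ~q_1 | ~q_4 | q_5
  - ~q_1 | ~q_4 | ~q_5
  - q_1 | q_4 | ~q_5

Case q_1 = True:
  (~q_1 | ~q_2) forces q_2 = False.
  If q_4 = True:
    (~q_1 | ~q_3 | ~q_4) forces q_3 = False.
    clause (q_3 | ~q_4) is falsified.
  If q_4 = False:
    (~q_1 | q_4 | ~q_5) forces q_5 = False.
    clause (~q_1 | q_4 | q_5) is falsified.
  Every sub-case reaches a contradiction.
Case q_1 = False:
  (q_1 | q_3) forces q_3 = True.
  (q_1 | ~q_3 | q_5) forces q_5 = True.
  (~q_3 | q_4 | ~q_5) forces q_4 = True.
  Clause (q_1 | ~q_4 | ~q_5) is falsified — contradiction.
Both cases fail, so the formula is unsatisfiable.

No satisfying assignment exists.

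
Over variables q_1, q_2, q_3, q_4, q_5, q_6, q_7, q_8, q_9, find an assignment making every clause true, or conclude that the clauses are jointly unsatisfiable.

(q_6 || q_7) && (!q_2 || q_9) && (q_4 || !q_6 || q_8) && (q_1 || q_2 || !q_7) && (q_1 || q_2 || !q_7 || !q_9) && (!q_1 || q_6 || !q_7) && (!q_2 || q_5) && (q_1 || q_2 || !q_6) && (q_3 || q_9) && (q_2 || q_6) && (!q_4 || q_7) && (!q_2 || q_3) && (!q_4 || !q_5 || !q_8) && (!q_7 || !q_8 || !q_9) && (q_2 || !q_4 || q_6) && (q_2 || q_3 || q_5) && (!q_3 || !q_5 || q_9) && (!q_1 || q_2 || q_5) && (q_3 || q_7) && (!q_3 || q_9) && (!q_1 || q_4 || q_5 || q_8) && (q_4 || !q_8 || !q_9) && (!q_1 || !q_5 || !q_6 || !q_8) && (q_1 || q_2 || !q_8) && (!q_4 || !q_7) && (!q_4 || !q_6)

q_1 = False, q_2 = True, q_3 = True, q_4 = False, q_5 = True, q_6 = False, q_7 = True, q_8 = False, q_9 = True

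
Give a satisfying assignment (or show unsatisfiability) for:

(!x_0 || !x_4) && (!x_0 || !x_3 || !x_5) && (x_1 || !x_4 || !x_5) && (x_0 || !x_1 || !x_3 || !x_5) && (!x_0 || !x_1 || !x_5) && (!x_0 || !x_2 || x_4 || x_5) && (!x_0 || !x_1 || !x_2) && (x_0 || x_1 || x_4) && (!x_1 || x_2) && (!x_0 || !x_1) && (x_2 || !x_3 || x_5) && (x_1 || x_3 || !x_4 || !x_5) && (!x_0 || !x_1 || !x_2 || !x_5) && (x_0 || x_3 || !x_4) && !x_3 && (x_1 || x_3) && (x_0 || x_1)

x_0 = False, x_1 = True, x_2 = True, x_3 = False, x_4 = False, x_5 = False

Unit clause (!x_3) forces x_3 = False.
In (x_1 || x_3) only x_1 is left, so x_1 = True.
In (!x_1 || x_2) only x_2 is left, so x_2 = True.
In (!x_0 || !x_1) only !x_0 is left, so x_0 = False.
In (x_0 || x_3 || !x_4) only !x_4 is left, so x_4 = False.
Set x_5 = False.
All clauses satisfied.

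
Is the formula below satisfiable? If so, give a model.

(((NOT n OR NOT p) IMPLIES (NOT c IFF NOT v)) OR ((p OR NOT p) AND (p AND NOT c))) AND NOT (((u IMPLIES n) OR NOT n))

UNSATISFIABLE

The conjunct NOT (((u IMPLIES n) OR NOT n)) is unsatisfiable on its own:
  n=F, u=F: evaluates to False.
  n=F, u=T: evaluates to False.
  n=T, u=F: evaluates to False.
  n=T, u=T: evaluates to False.
So the whole conjunction is unsatisfiable.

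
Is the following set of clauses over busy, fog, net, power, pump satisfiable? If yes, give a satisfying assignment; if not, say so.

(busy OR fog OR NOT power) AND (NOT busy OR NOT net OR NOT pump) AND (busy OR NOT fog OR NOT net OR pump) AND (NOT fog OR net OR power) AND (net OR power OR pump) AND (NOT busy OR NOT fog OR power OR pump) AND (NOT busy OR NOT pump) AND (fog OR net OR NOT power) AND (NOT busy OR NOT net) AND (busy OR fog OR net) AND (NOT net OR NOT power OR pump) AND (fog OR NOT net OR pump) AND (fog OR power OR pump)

Set busy = False.
Set fog = True.
Set net = False.
  then (NOT fog OR net OR power) forces power = True.
Set pump = True.
All clauses satisfied.

busy: False, fog: True, net: False, power: True, pump: True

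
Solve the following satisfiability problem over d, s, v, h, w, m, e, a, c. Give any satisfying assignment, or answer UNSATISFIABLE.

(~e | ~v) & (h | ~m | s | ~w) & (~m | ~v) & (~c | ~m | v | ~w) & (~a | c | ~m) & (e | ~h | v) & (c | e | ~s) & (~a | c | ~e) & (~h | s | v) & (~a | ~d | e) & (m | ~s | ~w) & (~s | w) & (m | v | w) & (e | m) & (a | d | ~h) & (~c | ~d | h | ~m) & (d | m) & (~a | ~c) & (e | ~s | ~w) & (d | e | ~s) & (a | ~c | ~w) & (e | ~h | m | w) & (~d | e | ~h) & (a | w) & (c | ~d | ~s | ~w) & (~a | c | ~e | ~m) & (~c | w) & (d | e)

d=F, s=T, v=F, h=F, w=T, m=T, e=T, a=F, c=F

Set d = False.
  then (d | m) forces m = True.
  then (d | e) forces e = True.
  then (~e | ~v) forces v = False.
Try s = False:
  (~h | s | v) forces h = False.
  (h | ~m | s | ~w) forces w = False.
  (a | w) forces a = True.
  (~a | c | ~m) forces c = True.
  clause (~a | ~c) is falsified — backtrack.
So s = True.
  then (~s | w) forces w = True.
  then (~c | ~m | v | ~w) forces c = False.
  then (~a | c | ~m) forces a = False.
  then (a | d | ~h) forces h = False.
All clauses satisfied.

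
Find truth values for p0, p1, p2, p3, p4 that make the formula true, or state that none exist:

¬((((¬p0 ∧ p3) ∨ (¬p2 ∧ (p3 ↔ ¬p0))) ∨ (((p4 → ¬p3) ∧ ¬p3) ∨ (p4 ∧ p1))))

p0 = True, p1 = False, p2 = True, p3 = True, p4 = True

  ¬((((¬p0 ∧ p3) ∨ (¬p2 ∧ (p3 ↔ ¬p0))) ∨ (((p4 → ¬p3) ∧ ¬p3) ∨ (p4 ∧ p1)))) = True
    ((¬p0 ∧ p3) ∨ (¬p2 ∧ (p3 ↔ ¬p0))) ∨ (((p4 → ¬p3) ∧ ¬p3) ∨ (p4 ∧ p1)) = False
      (¬p0 ∧ p3) ∨ (¬p2 ∧ (p3 ↔ ¬p0)) = False
        ¬p0 ∧ p3 = False
          ¬p0 = False
        ¬p2 ∧ (p3 ↔ ¬p0) = False
          ¬p2 = False
          p3 ↔ ¬p0 = False
            ¬p0 = False
      ((p4 → ¬p3) ∧ ¬p3) ∨ (p4 ∧ p1) = False
        (p4 → ¬p3) ∧ ¬p3 = False
          p4 → ¬p3 = False
            ¬p3 = False
          ¬p3 = False
        p4 ∧ p1 = False
The formula evaluates to True.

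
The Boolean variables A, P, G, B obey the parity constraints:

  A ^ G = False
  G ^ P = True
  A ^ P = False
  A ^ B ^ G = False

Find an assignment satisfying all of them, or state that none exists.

Adding constraints 1, 2, 3 mod 2: every variable appears an even number of times on the left, so the left side is 0.
But the right sides sum to 1 (mod 2). 0 ≠ 1 — the system is inconsistent.

Unsatisfiable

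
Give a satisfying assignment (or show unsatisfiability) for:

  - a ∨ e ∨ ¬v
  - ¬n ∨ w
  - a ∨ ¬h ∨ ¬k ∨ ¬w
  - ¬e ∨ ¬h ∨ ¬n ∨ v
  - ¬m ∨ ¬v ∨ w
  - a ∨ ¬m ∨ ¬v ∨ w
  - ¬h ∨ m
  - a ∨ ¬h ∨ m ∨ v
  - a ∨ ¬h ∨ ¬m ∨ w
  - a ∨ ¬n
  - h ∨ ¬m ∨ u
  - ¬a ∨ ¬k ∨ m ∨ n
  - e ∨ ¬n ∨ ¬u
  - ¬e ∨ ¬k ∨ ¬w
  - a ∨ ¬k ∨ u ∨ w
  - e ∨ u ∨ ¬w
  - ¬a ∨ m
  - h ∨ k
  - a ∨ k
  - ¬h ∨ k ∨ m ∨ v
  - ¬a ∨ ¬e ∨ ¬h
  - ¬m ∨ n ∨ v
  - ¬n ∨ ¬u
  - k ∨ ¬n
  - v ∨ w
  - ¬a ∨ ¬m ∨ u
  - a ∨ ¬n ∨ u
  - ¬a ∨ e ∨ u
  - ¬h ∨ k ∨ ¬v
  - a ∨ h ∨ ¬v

Set k = True.
Set a = True.
  then (¬a ∨ m) forces m = True.
  then (¬a ∨ ¬m ∨ u) forces u = True.
  then (¬n ∨ ¬u) forces n = False.
  then (¬m ∨ n ∨ v) forces v = True.
  then (¬m ∨ ¬v ∨ w) forces w = True.
  then (¬e ∨ ¬k ∨ ¬w) forces e = False.
Set h = False.
All clauses satisfied.

k=T; a=T; u=T; e=F; v=T; h=F; m=T; n=F; w=T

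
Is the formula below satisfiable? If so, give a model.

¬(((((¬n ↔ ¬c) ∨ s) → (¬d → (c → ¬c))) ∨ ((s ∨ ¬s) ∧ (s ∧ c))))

n: True, s: False, c: True, d: False

  ¬(((((¬n ↔ ¬c) ∨ s) → (¬d → (c → ¬c))) ∨ ((s ∨ ¬s) ∧ (s ∧ c)))) = True
    (((¬n ↔ ¬c) ∨ s) → (¬d → (c → ¬c))) ∨ ((s ∨ ¬s) ∧ (s ∧ c)) = False
      ((¬n ↔ ¬c) ∨ s) → (¬d → (c → ¬c)) = False
        (¬n ↔ ¬c) ∨ s = True
          ¬n ↔ ¬c = True
            ¬n = False
            ¬c = False
        ¬d → (c → ¬c) = False
          ¬d = True
          c → ¬c = False
            ¬c = False
      (s ∨ ¬s) ∧ (s ∧ c) = False
        s ∨ ¬s = True
          ¬s = True
        s ∧ c = False
The formula evaluates to True.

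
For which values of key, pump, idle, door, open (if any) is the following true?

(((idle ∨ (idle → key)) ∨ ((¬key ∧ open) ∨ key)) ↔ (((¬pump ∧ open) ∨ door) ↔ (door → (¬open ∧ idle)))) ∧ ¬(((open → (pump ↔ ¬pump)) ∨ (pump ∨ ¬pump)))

The conjunct ¬(((open → (pump ↔ ¬pump)) ∨ (pump ∨ ¬pump))) is unsatisfiable on its own:
  pump=F, open=F: evaluates to False.
  pump=F, open=T: evaluates to False.
  pump=T, open=F: evaluates to False.
  pump=T, open=T: evaluates to False.
So the whole conjunction is unsatisfiable.

No satisfying assignment exists.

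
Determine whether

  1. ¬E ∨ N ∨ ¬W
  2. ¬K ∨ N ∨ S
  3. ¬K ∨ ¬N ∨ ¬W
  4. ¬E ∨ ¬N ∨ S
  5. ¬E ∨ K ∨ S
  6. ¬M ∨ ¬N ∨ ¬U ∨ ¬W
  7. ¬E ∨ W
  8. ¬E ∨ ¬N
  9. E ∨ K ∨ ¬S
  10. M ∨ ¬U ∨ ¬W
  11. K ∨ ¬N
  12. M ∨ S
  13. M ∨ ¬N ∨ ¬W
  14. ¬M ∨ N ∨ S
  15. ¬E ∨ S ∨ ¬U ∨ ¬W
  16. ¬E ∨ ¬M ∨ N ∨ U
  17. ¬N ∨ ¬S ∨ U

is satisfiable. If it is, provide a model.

N = True; U = False; K = True; W = False; E = False; M = True; S = False

Set N = True.
  then (¬E ∨ ¬N) forces E = False.
  then (K ∨ ¬N) forces K = True.
  then (¬K ∨ ¬N ∨ ¬W) forces W = False.
Set U = False.
  then (¬N ∨ ¬S ∨ U) forces S = False.
  then (M ∨ S) forces M = True.
All clauses satisfied.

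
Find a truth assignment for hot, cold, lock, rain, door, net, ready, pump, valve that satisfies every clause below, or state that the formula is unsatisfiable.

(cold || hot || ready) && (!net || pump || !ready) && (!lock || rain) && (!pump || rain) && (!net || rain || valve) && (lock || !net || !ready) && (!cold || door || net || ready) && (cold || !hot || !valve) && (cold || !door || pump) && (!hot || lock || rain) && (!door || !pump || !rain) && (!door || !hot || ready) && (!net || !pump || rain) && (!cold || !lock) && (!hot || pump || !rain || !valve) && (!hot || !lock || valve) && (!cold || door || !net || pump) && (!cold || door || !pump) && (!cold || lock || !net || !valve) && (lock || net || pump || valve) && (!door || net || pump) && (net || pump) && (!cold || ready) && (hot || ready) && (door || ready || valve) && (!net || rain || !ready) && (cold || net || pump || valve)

hot = True, cold = False, lock = False, rain = True, door = False, net = False, ready = True, pump = True, valve = False

Set hot = True.
Set cold = False.
  then (cold || !hot || !valve) forces valve = False.
  then (!hot || !lock || valve) forces lock = False.
  then (!hot || lock || rain) forces rain = True.
Try door = True:
  (cold || !door || pump) forces pump = True.
  clause (!door || !pump || !rain) is falsified — backtrack.
So door = False.
  then (door || ready || valve) forces ready = True.
  then (lock || !net || !ready) forces net = False.
  then (lock || net || pump || valve) forces pump = True.
All clauses satisfied.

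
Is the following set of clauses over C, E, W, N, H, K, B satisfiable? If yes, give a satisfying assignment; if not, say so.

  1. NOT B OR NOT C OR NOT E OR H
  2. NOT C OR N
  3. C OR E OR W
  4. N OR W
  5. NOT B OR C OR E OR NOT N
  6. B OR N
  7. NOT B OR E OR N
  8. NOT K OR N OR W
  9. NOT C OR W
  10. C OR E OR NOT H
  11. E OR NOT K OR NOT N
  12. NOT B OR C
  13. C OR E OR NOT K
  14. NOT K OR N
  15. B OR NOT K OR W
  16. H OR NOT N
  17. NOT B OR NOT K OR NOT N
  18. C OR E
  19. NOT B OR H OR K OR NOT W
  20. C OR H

C: False, E: True, W: True, N: True, H: True, K: True, B: False

Set C = False.
  then (NOT B OR C) forces B = False.
  then (C OR E) forces E = True.
  then (C OR H) forces H = True.
  then (B OR N) forces N = True.
Set W = True.
Set K = True.
All clauses satisfied.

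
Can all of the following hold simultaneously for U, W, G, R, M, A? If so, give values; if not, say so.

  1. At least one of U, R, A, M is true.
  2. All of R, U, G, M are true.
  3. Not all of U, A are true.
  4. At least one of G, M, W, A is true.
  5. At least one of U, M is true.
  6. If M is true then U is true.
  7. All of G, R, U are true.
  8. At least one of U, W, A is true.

U: True, W: True, G: True, R: True, M: True, A: False

  (1) {U, R, A, M}: 3 true — at least one ✓
  (2) {R, U, G, M}: all 4 true ✓
  (3) {U, A}: 1/2 true — not all ✓
  (4) {G, M, W, A}: 3 true — at least one ✓
  (5) {U, M}: 2 true — at least one ✓
  (6) M=T ⇒ U: T ✓
  (7) {G, R, U}: all 3 true ✓
  (8) {U, W, A}: 2 true — at least one ✓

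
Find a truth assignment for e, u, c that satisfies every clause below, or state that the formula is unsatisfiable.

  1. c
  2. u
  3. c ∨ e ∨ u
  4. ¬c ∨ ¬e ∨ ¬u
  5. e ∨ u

Unit clause (c) forces c = True.
Unit clause (u) forces u = True.
In (¬c ∨ ¬e ∨ ¬u) only ¬e is left, so e = False.
All clauses satisfied.

e = False, u = True, c = True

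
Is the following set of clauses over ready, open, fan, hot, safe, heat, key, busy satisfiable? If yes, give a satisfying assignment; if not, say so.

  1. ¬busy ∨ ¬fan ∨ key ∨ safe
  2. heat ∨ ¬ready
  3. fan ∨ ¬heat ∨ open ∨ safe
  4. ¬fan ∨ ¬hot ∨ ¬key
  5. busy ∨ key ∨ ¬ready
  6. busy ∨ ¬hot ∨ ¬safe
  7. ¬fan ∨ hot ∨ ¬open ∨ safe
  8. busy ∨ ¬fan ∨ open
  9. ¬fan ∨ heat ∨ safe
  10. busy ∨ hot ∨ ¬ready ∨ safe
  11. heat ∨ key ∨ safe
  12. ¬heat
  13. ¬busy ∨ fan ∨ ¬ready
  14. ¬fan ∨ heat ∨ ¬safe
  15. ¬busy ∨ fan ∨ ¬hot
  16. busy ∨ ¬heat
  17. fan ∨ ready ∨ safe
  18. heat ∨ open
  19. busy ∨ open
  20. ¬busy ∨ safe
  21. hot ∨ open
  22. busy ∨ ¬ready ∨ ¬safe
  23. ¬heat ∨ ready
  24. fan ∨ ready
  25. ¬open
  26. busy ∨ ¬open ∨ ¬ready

Case open = True:
  Clause (¬open) is falsified — contradiction.
Case open = False:
  (¬heat) forces heat = False.
  Clause (heat ∨ open) is falsified — contradiction.
Both cases fail, so the formula is unsatisfiable.

The formula is unsatisfiable.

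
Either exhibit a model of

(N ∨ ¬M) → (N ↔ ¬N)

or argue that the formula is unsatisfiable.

N = False; M = True

  (N ∨ ¬M) → (N ↔ ¬N) = True
    N ∨ ¬M = False
      ¬M = False
    N ↔ ¬N = False
      ¬N = True
The formula evaluates to True.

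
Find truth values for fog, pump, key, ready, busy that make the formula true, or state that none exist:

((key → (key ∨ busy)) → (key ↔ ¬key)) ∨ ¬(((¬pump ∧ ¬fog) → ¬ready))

fog=F, pump=F, key=F, ready=T, busy=F

  ((key → (key ∨ busy)) → (key ↔ ¬key)) ∨ ¬(((¬pump ∧ ¬fog) → ¬ready)) = True
    (key → (key ∨ busy)) → (key ↔ ¬key) = False
      key → (key ∨ busy) = True
        key ∨ busy = False
      key ↔ ¬key = False
        ¬key = True
    ¬(((¬pump ∧ ¬fog) → ¬ready)) = True
      (¬pump ∧ ¬fog) → ¬ready = False
        ¬pump ∧ ¬fog = True
          ¬pump = True
          ¬fog = True
        ¬ready = False
The formula evaluates to True.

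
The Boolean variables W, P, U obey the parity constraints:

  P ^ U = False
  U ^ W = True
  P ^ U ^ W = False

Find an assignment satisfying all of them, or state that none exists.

W = False, P = True, U = True

P ^ U = T ^ T = False ✓
U ^ W = T ^ F = True ✓
P ^ U ^ W = T ^ T ^ F = False ✓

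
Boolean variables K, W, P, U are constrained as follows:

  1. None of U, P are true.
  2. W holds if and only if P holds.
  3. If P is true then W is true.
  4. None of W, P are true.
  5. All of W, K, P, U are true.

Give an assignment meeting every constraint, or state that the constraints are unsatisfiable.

No satisfying assignment exists.

Case W = True:
  Constraint (4) is violated (W=T) — contradiction.
Case W = False:
  Constraint (5) is violated (W=F) — contradiction.
Both cases fail — unsatisfiable.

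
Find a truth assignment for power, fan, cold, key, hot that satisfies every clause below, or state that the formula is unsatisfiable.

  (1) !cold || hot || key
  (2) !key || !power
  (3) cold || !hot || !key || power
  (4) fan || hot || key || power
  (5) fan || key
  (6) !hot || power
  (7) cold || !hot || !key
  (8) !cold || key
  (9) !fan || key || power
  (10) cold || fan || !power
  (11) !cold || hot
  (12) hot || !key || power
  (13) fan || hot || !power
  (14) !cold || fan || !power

power = True, fan = True, cold = False, key = False, hot = False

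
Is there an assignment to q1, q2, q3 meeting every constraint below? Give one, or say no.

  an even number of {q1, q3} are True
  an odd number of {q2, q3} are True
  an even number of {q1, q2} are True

Unsatisfiable — no assignment works.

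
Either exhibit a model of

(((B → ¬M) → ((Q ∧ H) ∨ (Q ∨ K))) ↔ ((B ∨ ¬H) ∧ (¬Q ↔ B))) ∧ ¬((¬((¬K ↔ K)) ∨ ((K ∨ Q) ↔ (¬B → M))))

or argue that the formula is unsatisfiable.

The conjunct ¬((¬((¬K ↔ K)) ∨ ((K ∨ Q) ↔ (¬B → M)))) is unsatisfiable on its own:
  K = True: this becomes ¬((True ∨ (¬B → M))) = False.
  K = False: this becomes ¬((True ∨ (Q ↔ (¬B → M)))) = False.
So the whole conjunction is unsatisfiable.

No satisfying assignment exists.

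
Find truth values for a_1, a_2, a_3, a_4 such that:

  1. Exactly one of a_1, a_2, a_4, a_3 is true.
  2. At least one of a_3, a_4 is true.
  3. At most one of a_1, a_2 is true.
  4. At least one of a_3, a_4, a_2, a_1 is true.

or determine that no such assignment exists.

a_1: False, a_2: False, a_3: False, a_4: True

  (1) {a_1, a_2, a_4, a_3}: 1 true — exactly one ✓
  (2) {a_3, a_4}: 1 true — at least one ✓
  (3) {a_1, a_2}: 0 true — at most one ✓
  (4) {a_3, a_4, a_2, a_1}: 1 true — at least one ✓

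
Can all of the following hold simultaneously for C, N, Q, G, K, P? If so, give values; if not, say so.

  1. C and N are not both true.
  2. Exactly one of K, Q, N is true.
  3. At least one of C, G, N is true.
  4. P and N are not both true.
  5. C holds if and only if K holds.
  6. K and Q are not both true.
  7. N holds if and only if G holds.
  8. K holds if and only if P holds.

C=F, N=T, Q=F, G=T, K=F, P=F

  (1) C=F, N=T — not both ✓
  (2) {K, Q, N}: 1 true — exactly one ✓
  (3) {C, G, N}: 2 true — at least one ✓
  (4) P=F, N=T — not both ✓
  (5) C=F, K=F — same ✓
  (6) K=F, Q=F — not both ✓
  (7) N=T, G=T — same ✓
  (8) K=F, P=F — same ✓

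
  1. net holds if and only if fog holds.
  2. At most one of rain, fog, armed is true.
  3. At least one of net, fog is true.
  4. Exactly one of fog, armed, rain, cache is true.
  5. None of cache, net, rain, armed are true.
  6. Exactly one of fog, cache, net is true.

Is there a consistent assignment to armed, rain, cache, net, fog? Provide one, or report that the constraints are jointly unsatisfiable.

Case net = True:
  Constraint (5) is violated (net=T) — contradiction.
Case net = False:
  (1) with net=F forces fog = False.
  Constraint (3) is violated (net=F, fog=F) — contradiction.
Both cases fail — unsatisfiable.

No satisfying assignment exists.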